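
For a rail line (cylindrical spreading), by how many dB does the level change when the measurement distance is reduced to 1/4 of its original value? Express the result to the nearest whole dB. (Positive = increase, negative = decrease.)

+6 dB

With cylindrical spreading the level changes by −10·log₁₀(r₂/r₁).
ΔL = −10·log₁₀(0.25) = +6.02 dB.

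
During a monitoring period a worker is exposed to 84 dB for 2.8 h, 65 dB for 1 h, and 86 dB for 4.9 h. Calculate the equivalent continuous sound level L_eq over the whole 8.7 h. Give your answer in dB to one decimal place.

84.8 dB

The energy average is taken in the linear domain: L_eq = 10·log₁₀[(Σ tᵢ·10^(Lᵢ/10))/T], T = 8.7 h.
Σ tᵢ·10^(Lᵢ/10) = 2.8·10^(84/10) + 1·10^(65/10) + 4.9·10^(86/10) = 2.657e+09.
L_eq = 10·log₁₀(2.657e+09/8.7) = 84.85 dB.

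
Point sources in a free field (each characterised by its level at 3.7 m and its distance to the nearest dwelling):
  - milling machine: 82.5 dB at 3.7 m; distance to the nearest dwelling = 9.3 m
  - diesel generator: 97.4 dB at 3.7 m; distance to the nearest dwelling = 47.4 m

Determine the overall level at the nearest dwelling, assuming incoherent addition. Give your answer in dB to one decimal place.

Propagate each source to the receiver with L = L_ref − 20·log₁₀(r/r_ref), then add intensities.
milling machine: 82.5 − 20·log₁₀(9.3/3.7) = 82.5 − 8.01 = 74.49 dB.
diesel generator: 97.4 − 20·log₁₀(47.4/3.7) = 97.4 − 22.15 = 75.25 dB.
Σ 10^(L/10) = 6.163e+07 → L_total = 10·log₁₀(6.163e+07) = 77.90 dB.

77.9 dB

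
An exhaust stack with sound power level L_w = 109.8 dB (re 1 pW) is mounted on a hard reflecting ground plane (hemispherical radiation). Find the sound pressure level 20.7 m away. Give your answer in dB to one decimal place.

75.5 dB

The power spreads over a hemisphere of area 2π·r², so L_p = L_w − 10·log₁₀(2π·r²).
2π·r² = 2692 m², 10·log₁₀ of that is 34.301 dB.
L_p = 109.8 − 34.301 = 75.50 dB.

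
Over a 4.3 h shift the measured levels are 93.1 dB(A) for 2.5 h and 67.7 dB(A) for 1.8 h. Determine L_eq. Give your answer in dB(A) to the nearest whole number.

Weight each interval's intensity by its duration and average over T = 4.3 h:
Σ tᵢ·10^(Lᵢ/10) = 2.5·10^(93.1/10) + 1.8·10^(67.7/10) = 5.115e+09.
L_eq = 10·log₁₀(5.115e+09/4.3) = 90.75 dB(A).

91 dB(A)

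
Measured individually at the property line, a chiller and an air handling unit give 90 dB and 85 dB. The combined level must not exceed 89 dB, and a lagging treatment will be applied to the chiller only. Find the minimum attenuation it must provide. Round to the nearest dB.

The untreated sources together contribute 10^(85/10) = 3.162e+08, i.e. 85.00 dB.
To meet 89 dB overall, the treated chiller may contribute at most 10^(89/10) − 3.162e+08 = 4.781e+08, i.e. 86.80 dB.
Required insertion loss = 90 − 86.80 = 3.20 dB.

3 dB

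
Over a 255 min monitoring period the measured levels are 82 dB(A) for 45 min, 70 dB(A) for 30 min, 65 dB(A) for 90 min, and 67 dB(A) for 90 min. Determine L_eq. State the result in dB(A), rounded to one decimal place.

75.1 dB(A)

L_eq = 10·log₁₀[(1/T)·Σ tᵢ·10^(Lᵢ/10)] with T = 255 min.
Σ tᵢ·10^(Lᵢ/10) = 45·10^(82/10) + 30·10^(70/10) + 90·10^(65/10) + 90·10^(67/10) = 8.168e+09.
L_eq = 10·log₁₀(8.168e+09/255) = 75.06 dB(A).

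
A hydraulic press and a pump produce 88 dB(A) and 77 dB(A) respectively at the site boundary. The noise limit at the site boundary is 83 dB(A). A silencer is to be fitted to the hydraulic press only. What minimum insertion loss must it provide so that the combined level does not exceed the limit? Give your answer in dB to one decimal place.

6.3 dB

Everything except the hydraulic press sums to 10^(77/10) = 5.012e+07 in linear terms, 77.00 dB(A).
The limit corresponds to 10^(83/10) = 1.995e+08; subtracting the fixed part leaves 1.494e+08 for the hydraulic press, i.e. 81.74 dB(A).
So the hydraulic press must be reduced from 88 to 81.74 dB(A): IL = 6.26 dB.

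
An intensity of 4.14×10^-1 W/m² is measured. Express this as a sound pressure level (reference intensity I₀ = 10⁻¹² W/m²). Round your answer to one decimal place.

116.2 dB

L = 10·log₁₀(I/I₀) = 10·log₁₀(4.14×10^-1/10⁻¹²) = 10·log₁₀(4.14×10^11).
L = 10·(0.6170 + 11) = 116.17 dB.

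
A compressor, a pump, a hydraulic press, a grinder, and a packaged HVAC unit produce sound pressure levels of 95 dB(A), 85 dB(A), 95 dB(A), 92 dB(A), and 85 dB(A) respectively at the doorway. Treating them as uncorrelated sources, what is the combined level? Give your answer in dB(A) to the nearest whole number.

For uncorrelated sources the intensities add, so convert each level to linear form, sum, and take 10·log₁₀ of the total.
Σ 10^(L/10) = 10^(95/10) + 10^(85/10) + 10^(95/10) + 10^(92/10) + 10^(85/10) = 8.542e+09.
L_total = 10·log₁₀(8.542e+09) = 99.32 dB(A).

99 dB(A)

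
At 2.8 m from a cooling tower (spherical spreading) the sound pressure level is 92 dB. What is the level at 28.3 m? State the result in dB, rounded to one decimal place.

71.9 dB

For a point source, L₂ = L₁ − 20·log₁₀(r₂/r₁).
L₂ = 92 − 20·log₁₀(28.3/2.8) = 92 − 20.093 = 71.91 dB.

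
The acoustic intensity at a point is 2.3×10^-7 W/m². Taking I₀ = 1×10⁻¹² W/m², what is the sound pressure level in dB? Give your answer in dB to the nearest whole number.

54 dB

L = 10·log₁₀(I/I₀) = 10·log₁₀(2.3×10^-7/10⁻¹²) = 10·log₁₀(2.3×10^5).
L = 10·(0.3617 + 5) = 53.62 dB.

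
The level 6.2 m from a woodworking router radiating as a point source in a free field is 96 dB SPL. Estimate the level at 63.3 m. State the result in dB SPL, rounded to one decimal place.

Point-source attenuation: ΔL = 20·log₁₀(r₂/r₁) = 20·log₁₀(63.3/6.2) = 20.180 dB.
L₂ = 96 − 20·log₁₀(63.3/6.2) = 96 − 20.180 = 75.82 dB SPL.

75.8 dB SPL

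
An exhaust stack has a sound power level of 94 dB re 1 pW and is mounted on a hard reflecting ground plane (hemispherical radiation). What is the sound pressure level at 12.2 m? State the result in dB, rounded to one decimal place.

64.3 dB

The power spreads over a hemisphere of area 2π·r², so L_p = L_w − 10·log₁₀(2π·r²).
2π·r² = 935.2 m², 10·log₁₀ of that is 29.709 dB.
L_p = 94 − 29.709 = 64.29 dB.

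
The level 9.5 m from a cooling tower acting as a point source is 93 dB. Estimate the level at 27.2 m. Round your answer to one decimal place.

For a point source, L₂ = L₁ − 20·log₁₀(r₂/r₁).
L₂ = 93 − 20·log₁₀(27.2/9.5) = 93 − 9.137 = 83.86 dB.

83.9 dB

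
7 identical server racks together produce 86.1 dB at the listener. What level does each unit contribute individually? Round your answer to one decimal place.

For N identical incoherent sources L_total = L₁ + 10·log₁₀ N, so L₁ = 86.1 − 10·log₁₀(7) = 86.1 − 8.451.

77.6 dB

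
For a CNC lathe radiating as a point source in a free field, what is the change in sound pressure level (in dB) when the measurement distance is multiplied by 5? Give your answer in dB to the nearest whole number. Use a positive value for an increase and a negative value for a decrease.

-14 dB

Point-source spreading: ΔL = −20·log₁₀(r₂/r₁).
ΔL = −20·log₁₀(5) = -13.98 dB.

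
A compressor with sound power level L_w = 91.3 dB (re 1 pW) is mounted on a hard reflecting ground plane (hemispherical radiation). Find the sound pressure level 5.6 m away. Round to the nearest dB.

68 dB

The power spreads over a hemisphere of area 2π·r², so L_p = L_w − 10·log₁₀(2π·r²).
2π·r² = 197 m², 10·log₁₀ of that is 22.946 dB.
L_p = 91.3 − 22.946 = 68.35 dB.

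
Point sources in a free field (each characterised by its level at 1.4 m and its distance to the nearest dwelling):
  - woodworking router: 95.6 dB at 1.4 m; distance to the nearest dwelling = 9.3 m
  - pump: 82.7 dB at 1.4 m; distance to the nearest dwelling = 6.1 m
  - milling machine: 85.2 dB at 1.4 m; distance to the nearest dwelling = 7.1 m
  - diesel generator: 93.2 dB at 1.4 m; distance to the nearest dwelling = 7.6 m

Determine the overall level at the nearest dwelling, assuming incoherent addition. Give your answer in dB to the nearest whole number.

82 dB

Apply inverse-square spreading to bring every level to the receiver, then sum 10^(L/10).
woodworking router: 95.6 − 20·log₁₀(9.3/1.4) = 95.6 − 16.45 = 79.15 dB.
pump: 82.7 − 20·log₁₀(6.1/1.4) = 82.7 − 12.78 = 69.92 dB.
milling machine: 85.2 − 20·log₁₀(7.1/1.4) = 85.2 − 14.10 = 71.10 dB.
diesel generator: 93.2 − 20·log₁₀(7.6/1.4) = 93.2 − 14.69 = 78.51 dB.
Σ 10^(L/10) = 1.759e+08 → L_total = 10·log₁₀(1.759e+08) = 82.45 dB.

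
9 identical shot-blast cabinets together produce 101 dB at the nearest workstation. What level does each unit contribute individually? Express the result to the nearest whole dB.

91 dB

Dividing the total intensity by 9 lowers the level by 10·log₁₀ 9 = 9.542 dB: L₁ = 101 − 9.542.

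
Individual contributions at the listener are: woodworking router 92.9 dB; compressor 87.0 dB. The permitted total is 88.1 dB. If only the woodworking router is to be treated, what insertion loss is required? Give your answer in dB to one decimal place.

11.3 dB

Everything except the woodworking router sums to 10^(87.0/10) = 5.012e+08 in linear terms, 87.00 dB.
To meet 88.1 dB overall, the treated woodworking router may contribute at most 10^(88.1/10) − 5.012e+08 = 1.445e+08, i.e. 81.60 dB.
Required insertion loss = 92.9 − 81.60 = 11.30 dB.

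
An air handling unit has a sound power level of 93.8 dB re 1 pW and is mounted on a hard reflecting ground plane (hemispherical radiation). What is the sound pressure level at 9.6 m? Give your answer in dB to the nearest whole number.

66 dB

L_p = L_w − 10·log₁₀(2π·r²) with r = 9.6 m.
2π·r² = 579.1 m², 10·log₁₀ of that is 27.627 dB.
L_p = 93.8 − 27.627 = 66.17 dB.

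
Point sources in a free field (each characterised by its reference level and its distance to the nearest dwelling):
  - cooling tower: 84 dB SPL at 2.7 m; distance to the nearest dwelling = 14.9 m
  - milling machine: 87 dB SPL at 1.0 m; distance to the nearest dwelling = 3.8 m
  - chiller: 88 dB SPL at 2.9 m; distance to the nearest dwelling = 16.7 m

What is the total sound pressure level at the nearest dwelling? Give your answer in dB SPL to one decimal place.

Apply inverse-square spreading to bring every level to the receiver, then sum 10^(L/10).
cooling tower: 84 − 20·log₁₀(14.9/2.7) = 84 − 14.84 = 69.16 dB SPL.
milling machine: 87 − 20·log₁₀(3.8/1.0) = 87 − 11.60 = 75.40 dB SPL.
chiller: 88 − 20·log₁₀(16.7/2.9) = 88 − 15.21 = 72.79 dB SPL.
Σ 10^(L/10) = 6.198e+07 → L_total = 10·log₁₀(6.198e+07) = 77.92 dB SPL.

77.9 dB SPL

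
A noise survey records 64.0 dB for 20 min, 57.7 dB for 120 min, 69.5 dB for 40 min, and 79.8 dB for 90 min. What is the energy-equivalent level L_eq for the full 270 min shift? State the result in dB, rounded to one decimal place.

75.3 dB

The energy average is taken in the linear domain: L_eq = 10·log₁₀[(Σ tᵢ·10^(Lᵢ/10))/T], T = 270 min.
Σ tᵢ·10^(Lᵢ/10) = 20·10^(64.0/10) + 120·10^(57.7/10) + 40·10^(69.5/10) + 90·10^(79.8/10) = 9.072e+09.
L_eq = 10·log₁₀(9.072e+09/270) = 75.26 dB.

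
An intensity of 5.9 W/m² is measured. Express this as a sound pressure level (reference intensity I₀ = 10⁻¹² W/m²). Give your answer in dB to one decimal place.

Dividing by I₀ shifts the exponent by 12: I/I₀ = 5.9×10^12.
L = 10·(0.7709 + 12) = 127.71 dB.

127.7 dB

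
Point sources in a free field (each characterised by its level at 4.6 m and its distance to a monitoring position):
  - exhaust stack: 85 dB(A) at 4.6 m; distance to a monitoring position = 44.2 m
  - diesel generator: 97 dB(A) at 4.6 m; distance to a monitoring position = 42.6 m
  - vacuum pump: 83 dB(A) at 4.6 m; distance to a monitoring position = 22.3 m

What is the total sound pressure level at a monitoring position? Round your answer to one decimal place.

78.5 dB(A)

Propagate each source to the receiver with L = L_ref − 20·log₁₀(r/r_ref), then add intensities.
exhaust stack: 85 − 20·log₁₀(44.2/4.6) = 85 − 19.65 = 65.35 dB(A).
diesel generator: 97 − 20·log₁₀(42.6/4.6) = 97 − 19.33 = 77.67 dB(A).
vacuum pump: 83 − 20·log₁₀(22.3/4.6) = 83 − 13.71 = 69.29 dB(A).
Σ 10^(L/10) = 7.035e+07 → L_total = 10·log₁₀(7.035e+07) = 78.47 dB(A).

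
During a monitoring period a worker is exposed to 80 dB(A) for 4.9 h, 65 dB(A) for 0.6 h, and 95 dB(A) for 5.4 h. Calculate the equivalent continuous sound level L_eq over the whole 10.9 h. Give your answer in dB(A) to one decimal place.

92.1 dB(A)

Weight each interval's intensity by its duration and average over T = 10.9 h:
Σ tᵢ·10^(Lᵢ/10) = 4.9·10^(80/10) + 0.6·10^(65/10) + 5.4·10^(95/10) = 1.757e+10.
L_eq = 10·log₁₀(1.757e+10/10.9) = 92.07 dB(A).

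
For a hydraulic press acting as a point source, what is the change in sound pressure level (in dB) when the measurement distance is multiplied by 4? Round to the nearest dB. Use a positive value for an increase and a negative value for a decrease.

-12 dB

A point source loses 6 dB per doubling of distance; generally ΔL = −20·log₁₀(r₂/r₁).
ΔL = −20·log₁₀(4) = -12.04 dB.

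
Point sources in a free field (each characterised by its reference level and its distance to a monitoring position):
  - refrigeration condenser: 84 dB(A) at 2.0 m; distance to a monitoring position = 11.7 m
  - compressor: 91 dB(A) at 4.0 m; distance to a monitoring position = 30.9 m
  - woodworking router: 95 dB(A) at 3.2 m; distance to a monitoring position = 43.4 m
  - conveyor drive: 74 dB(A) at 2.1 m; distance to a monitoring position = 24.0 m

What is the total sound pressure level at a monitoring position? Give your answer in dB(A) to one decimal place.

Apply inverse-square spreading to bring every level to the receiver, then sum 10^(L/10).
refrigeration condenser: 84 − 20·log₁₀(11.7/2.0) = 84 − 15.34 = 68.66 dB(A).
compressor: 91 − 20·log₁₀(30.9/4.0) = 91 − 17.76 = 73.24 dB(A).
woodworking router: 95 − 20·log₁₀(43.4/3.2) = 95 − 22.65 = 72.35 dB(A).
conveyor drive: 74 − 20·log₁₀(24.0/2.1) = 74 − 21.16 = 52.84 dB(A).
Σ 10^(L/10) = 4.582e+07 → L_total = 10·log₁₀(4.582e+07) = 76.61 dB(A).

76.6 dB(A)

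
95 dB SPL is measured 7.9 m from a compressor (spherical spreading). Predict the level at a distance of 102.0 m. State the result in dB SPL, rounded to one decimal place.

Point-source attenuation: ΔL = 20·log₁₀(r₂/r₁) = 20·log₁₀(102.0/7.9) = 22.219 dB.
L₂ = 95 − 20·log₁₀(102.0/7.9) = 95 − 22.219 = 72.78 dB SPL.

72.8 dB SPL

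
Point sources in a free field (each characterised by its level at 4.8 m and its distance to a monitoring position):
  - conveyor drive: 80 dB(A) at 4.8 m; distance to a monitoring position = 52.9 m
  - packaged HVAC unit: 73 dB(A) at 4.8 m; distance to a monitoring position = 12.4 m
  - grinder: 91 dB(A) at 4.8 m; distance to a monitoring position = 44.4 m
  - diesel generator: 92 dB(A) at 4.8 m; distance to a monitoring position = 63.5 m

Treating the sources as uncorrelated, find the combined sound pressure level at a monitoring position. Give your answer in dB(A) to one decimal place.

74.4 dB(A)

First find each source's level at the receiver (point-source: −20·log₁₀(r/r_ref)), then combine on an intensity basis.
conveyor drive: 80 − 20·log₁₀(52.9/4.8) = 80 − 20.84 = 59.16 dB(A).
packaged HVAC unit: 73 − 20·log₁₀(12.4/4.8) = 73 − 8.24 = 64.76 dB(A).
grinder: 91 − 20·log₁₀(44.4/4.8) = 91 − 19.32 = 71.68 dB(A).
diesel generator: 92 − 20·log₁₀(63.5/4.8) = 92 − 22.43 = 69.57 dB(A).
Σ 10^(L/10) = 2.758e+07 → L_total = 10·log₁₀(2.758e+07) = 74.41 dB(A).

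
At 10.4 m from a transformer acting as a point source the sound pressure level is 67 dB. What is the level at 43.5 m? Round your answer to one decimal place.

Spherical spreading from a point source gives a 20·log₁₀(r₂/r₁) drop.
L₂ = 67 − 20·log₁₀(43.5/10.4) = 67 − 12.429 = 54.57 dB.

54.6 dB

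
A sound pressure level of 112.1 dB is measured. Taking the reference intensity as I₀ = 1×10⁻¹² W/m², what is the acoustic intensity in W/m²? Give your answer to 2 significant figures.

0.16 W/m²

L = 10·log₁₀(I/I₀) ⇒ I = I₀·10^(L/10) = 10⁻¹² × 10^11.21.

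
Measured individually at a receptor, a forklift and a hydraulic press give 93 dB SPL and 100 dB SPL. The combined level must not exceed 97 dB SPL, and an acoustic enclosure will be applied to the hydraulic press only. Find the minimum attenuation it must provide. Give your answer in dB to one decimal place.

Everything except the hydraulic press sums to 10^(93/10) = 1.995e+09 in linear terms, 93.00 dB SPL.
The limit corresponds to 10^(97/10) = 5.012e+09; subtracting the fixed part leaves 3.017e+09 for the hydraulic press, i.e. 94.80 dB SPL.
So the hydraulic press must be reduced from 100 to 94.80 dB SPL: IL = 5.20 dB.

5.2 dB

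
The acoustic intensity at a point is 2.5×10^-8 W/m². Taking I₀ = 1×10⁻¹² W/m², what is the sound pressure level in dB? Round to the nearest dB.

Dividing by I₀ shifts the exponent by 12: I/I₀ = 2.5×10^4.
L = 10·(0.3979 + 4) = 43.98 dB.

44 dB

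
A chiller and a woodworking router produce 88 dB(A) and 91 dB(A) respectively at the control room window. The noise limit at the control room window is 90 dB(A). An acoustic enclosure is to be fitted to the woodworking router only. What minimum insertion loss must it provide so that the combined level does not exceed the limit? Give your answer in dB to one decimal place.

Fixed contribution from the other source: Σ 10^(L/10) = 10^(88/10) = 6.310e+08 (88.00 dB(A)).
To meet 90 dB(A) overall, the treated woodworking router may contribute at most 10^(90/10) − 6.310e+08 = 3.690e+08, i.e. 85.67 dB(A).
So the woodworking router must be reduced from 91 to 85.67 dB(A): IL = 5.33 dB.

5.3 dB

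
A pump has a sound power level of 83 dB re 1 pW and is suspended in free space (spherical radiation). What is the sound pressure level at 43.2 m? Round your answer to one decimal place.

39.3 dB

The power spreads over a sphere of area 4π·r², so L_p = L_w − 10·log₁₀(4π·r²).
4π·r² = 2.345e+04 m², 10·log₁₀ of that is 43.702 dB.
L_p = 83 − 43.702 = 39.30 dB.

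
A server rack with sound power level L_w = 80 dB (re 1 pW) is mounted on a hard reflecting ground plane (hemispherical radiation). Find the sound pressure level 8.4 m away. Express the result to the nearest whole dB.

L_p = L_w − 10·log₁₀(2π·r²) with r = 8.4 m.
2π·r² = 443.3 m², 10·log₁₀ of that is 26.467 dB.
L_p = 80 − 26.467 = 53.53 dB.

54 dB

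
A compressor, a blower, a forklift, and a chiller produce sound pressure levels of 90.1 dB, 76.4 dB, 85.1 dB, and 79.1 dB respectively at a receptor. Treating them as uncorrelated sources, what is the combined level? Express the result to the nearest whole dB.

Incoherent sources combine by intensity addition: L_total = 10·log₁₀(Σ 10^(L_i/10)).
Σ 10^(L/10) = 10^(90.1/10) + 10^(76.4/10) + 10^(85.1/10) + 10^(79.1/10) = 1.472e+09.
L_total = 10·log₁₀(1.472e+09) = 91.68 dB.

92 dB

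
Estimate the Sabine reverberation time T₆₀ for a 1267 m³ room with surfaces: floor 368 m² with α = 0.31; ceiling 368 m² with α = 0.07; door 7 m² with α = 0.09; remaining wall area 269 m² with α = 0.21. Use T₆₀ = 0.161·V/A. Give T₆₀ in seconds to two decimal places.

Summing Sᵢαᵢ: 368·0.31 + 368·0.07 + 7·0.09 + 269·0.21 = 196.96 m².
T₆₀ = 0.161·V/A = 0.161·1267/196.96 = 1.036 s.

1.04 s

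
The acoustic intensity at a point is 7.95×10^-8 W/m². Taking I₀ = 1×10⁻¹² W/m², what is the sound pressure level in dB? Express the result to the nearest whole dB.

49 dB

I/I₀ = 7.95×10^-8/10⁻¹² = 7.95×10^4, and L = 10·log₁₀(I/I₀).
L = 10·(0.9004 + 4) = 49.00 dB.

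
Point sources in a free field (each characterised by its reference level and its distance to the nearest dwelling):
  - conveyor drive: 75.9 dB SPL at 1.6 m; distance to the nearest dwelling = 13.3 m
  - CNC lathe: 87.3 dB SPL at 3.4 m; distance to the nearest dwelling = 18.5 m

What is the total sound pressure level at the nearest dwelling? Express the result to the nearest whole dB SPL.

Apply inverse-square spreading to bring every level to the receiver, then sum 10^(L/10).
conveyor drive: 75.9 − 20·log₁₀(13.3/1.6) = 75.9 − 18.39 = 57.51 dB SPL.
CNC lathe: 87.3 − 20·log₁₀(18.5/3.4) = 87.3 − 14.71 = 72.59 dB SPL.
Σ 10^(L/10) = 1.870e+07 → L_total = 10·log₁₀(1.870e+07) = 72.72 dB SPL.

73 dB SPL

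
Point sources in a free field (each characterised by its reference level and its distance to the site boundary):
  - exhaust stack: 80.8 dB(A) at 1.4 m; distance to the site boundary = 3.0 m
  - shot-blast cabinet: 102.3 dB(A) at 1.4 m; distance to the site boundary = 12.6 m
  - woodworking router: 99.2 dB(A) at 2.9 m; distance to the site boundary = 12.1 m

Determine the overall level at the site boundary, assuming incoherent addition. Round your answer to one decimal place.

First find each source's level at the receiver (point-source: −20·log₁₀(r/r_ref)), then combine on an intensity basis.
exhaust stack: 80.8 − 20·log₁₀(3.0/1.4) = 80.8 − 6.62 = 74.18 dB(A).
shot-blast cabinet: 102.3 − 20·log₁₀(12.6/1.4) = 102.3 − 19.08 = 83.22 dB(A).
woodworking router: 99.2 − 20·log₁₀(12.1/2.9) = 99.2 − 12.41 = 86.79 dB(A).
Σ 10^(L/10) = 7.136e+08 → L_total = 10·log₁₀(7.136e+08) = 88.53 dB(A).

88.5 dB(A)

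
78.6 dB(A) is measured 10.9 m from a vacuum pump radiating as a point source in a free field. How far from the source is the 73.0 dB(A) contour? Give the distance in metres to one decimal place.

20.8 m

Point-source spreading drops the level by 20·log₁₀(r₂/r₁); inverting, r₂/r₁ = 10^(ΔL/20).
r₂ = 10.9·10^((78.6−73.0)/20) = 10.9·10^(5.6/20) = 20.77 m.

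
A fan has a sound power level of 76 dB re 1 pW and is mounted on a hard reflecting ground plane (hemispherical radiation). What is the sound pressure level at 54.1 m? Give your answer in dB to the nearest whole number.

33 dB

The power spreads over a hemisphere of area 2π·r², so L_p = L_w − 10·log₁₀(2π·r²).
2π·r² = 1.839e+04 m², 10·log₁₀ of that is 42.646 dB.
L_p = 76 − 42.646 = 33.35 dB.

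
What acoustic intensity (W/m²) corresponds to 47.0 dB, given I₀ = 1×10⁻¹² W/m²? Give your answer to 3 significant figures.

L = 10·log₁₀(I/I₀) ⇒ I = I₀·10^(L/10) = 10⁻¹² × 10^4.70.

5.01e-08 W/m²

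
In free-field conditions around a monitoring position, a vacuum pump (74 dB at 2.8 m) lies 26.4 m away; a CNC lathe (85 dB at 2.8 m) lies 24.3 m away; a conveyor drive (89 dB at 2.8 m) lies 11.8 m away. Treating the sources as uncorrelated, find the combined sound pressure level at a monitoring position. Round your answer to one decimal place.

First find each source's level at the receiver (point-source: −20·log₁₀(r/r_ref)), then combine on an intensity basis.
vacuum pump: 74 − 20·log₁₀(26.4/2.8) = 74 − 19.49 = 54.51 dB.
CNC lathe: 85 − 20·log₁₀(24.3/2.8) = 85 − 18.77 = 66.23 dB.
conveyor drive: 89 − 20·log₁₀(11.8/2.8) = 89 − 12.49 = 76.51 dB.
Σ 10^(L/10) = 4.921e+07 → L_total = 10·log₁₀(4.921e+07) = 76.92 dB.

76.9 dB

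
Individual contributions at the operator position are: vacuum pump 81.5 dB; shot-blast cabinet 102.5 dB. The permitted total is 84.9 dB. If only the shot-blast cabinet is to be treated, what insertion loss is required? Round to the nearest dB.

20 dB

Everything except the shot-blast cabinet sums to 10^(81.5/10) = 1.413e+08 in linear terms, 81.50 dB.
The limit corresponds to 10^(84.9/10) = 3.090e+08; subtracting the fixed part leaves 1.678e+08 for the shot-blast cabinet, i.e. 82.25 dB.
Required insertion loss = 102.5 − 82.25 = 20.25 dB.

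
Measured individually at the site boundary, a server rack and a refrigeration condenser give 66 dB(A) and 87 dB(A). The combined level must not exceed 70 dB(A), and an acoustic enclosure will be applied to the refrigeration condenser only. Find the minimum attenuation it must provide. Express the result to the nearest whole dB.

19 dB

Fixed contribution from the other source: Σ 10^(L/10) = 10^(66/10) = 3.981e+06 (66.00 dB(A)).
To meet 70 dB(A) overall, the treated refrigeration condenser may contribute at most 10^(70/10) − 3.981e+06 = 6.019e+06, i.e. 67.80 dB(A).
Required insertion loss = 87 − 67.80 = 19.20 dB.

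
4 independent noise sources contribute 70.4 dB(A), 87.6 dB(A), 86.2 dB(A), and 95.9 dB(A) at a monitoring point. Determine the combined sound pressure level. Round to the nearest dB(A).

Incoherent sources combine by intensity addition: L_total = 10·log₁₀(Σ 10^(L_i/10)).
Σ 10^(L/10) = 10^(70.4/10) + 10^(87.6/10) + 10^(86.2/10) + 10^(95.9/10) = 4.894e+09.
L_total = 10·log₁₀(4.894e+09) = 96.90 dB(A).

97 dB(A)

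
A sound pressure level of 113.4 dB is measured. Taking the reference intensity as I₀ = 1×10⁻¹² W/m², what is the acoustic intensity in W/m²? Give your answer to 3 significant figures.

I/I₀ = 10^(113.4/10) = 2.188e+11, so I = 2.188e+11 × 10⁻¹² W/m².

0.219 W/m²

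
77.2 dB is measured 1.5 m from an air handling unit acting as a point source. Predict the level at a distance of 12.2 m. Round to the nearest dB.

59 dB

Spherical spreading from a point source gives a 20·log₁₀(r₂/r₁) drop.
L₂ = 77.2 − 20·log₁₀(12.2/1.5) = 77.2 − 18.205 = 58.99 dB.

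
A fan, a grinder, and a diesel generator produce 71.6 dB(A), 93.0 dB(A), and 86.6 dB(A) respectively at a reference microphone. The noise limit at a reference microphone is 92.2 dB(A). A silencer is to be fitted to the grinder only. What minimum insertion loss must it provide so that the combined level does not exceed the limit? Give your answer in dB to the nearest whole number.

2 dB

The untreated sources together contribute 10^(71.6/10) + 10^(86.6/10) = 4.715e+08, i.e. 86.74 dB(A).
The limit corresponds to 10^(92.2/10) = 1.660e+09; subtracting the fixed part leaves 1.188e+09 for the grinder, i.e. 90.75 dB(A).
So the grinder must be reduced from 93.0 to 90.75 dB(A): IL = 2.25 dB.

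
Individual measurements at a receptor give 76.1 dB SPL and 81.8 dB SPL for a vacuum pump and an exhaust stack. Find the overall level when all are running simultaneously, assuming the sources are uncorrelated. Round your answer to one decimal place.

Incoherent sources combine by intensity addition: L_total = 10·log₁₀(Σ 10^(L_i/10)).
Σ 10^(L/10) = 10^(76.1/10) + 10^(81.8/10) = 1.921e+08.
L_total = 10·log₁₀(1.921e+08) = 82.84 dB SPL.

82.8 dB SPL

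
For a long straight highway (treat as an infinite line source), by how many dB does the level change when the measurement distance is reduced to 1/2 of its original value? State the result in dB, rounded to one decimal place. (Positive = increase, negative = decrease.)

Line-source spreading: ΔL = −10·log₁₀(r₂/r₁).
ΔL = −10·log₁₀(0.5) = +3.01 dB.

+3.0 dB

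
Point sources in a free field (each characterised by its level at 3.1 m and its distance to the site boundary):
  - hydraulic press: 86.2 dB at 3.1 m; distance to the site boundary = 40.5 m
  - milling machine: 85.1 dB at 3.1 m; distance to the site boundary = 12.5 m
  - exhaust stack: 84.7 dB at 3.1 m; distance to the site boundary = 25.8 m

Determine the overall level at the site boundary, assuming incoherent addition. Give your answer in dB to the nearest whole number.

74 dB

Propagate each source to the receiver with L = L_ref − 20·log₁₀(r/r_ref), then add intensities.
hydraulic press: 86.2 − 20·log₁₀(40.5/3.1) = 86.2 − 22.32 = 63.88 dB.
milling machine: 85.1 − 20·log₁₀(12.5/3.1) = 85.1 − 12.11 = 72.99 dB.
exhaust stack: 84.7 − 20·log₁₀(25.8/3.1) = 84.7 − 18.41 = 66.29 dB.
Σ 10^(L/10) = 2.661e+07 → L_total = 10·log₁₀(2.661e+07) = 74.25 dB.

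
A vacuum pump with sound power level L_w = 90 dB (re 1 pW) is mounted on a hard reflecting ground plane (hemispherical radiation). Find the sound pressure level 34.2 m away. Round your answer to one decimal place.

51.3 dB

L_p = L_w − 10·log₁₀(2π·r²) with r = 34.2 m.
2π·r² = 7349 m², 10·log₁₀ of that is 38.662 dB.
L_p = 90 − 38.662 = 51.34 dB.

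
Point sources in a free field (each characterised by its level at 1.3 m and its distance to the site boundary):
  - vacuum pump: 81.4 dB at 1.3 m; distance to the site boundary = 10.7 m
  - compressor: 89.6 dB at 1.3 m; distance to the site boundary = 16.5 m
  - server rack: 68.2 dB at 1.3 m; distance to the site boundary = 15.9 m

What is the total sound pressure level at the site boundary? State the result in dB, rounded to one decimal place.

Apply inverse-square spreading to bring every level to the receiver, then sum 10^(L/10).
vacuum pump: 81.4 − 20·log₁₀(10.7/1.3) = 81.4 − 18.31 = 63.09 dB.
compressor: 89.6 − 20·log₁₀(16.5/1.3) = 89.6 − 22.07 = 67.53 dB.
server rack: 68.2 − 20·log₁₀(15.9/1.3) = 68.2 − 21.75 = 46.45 dB.
Σ 10^(L/10) = 7.743e+06 → L_total = 10·log₁₀(7.743e+06) = 68.89 dB.

68.9 dB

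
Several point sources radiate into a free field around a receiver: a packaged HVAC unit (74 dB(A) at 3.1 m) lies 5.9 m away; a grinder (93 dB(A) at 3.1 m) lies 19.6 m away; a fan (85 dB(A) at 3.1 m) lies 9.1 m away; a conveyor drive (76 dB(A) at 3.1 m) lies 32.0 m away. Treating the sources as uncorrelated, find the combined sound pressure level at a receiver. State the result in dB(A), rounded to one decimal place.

79.7 dB(A)

Propagate each source to the receiver with L = L_ref − 20·log₁₀(r/r_ref), then add intensities.
packaged HVAC unit: 74 − 20·log₁₀(5.9/3.1) = 74 − 5.59 = 68.41 dB(A).
grinder: 93 − 20·log₁₀(19.6/3.1) = 93 − 16.02 = 76.98 dB(A).
fan: 85 − 20·log₁₀(9.1/3.1) = 85 − 9.35 = 75.65 dB(A).
conveyor drive: 76 − 20·log₁₀(32.0/3.1) = 76 − 20.28 = 55.72 dB(A).
Σ 10^(L/10) = 9.392e+07 → L_total = 10·log₁₀(9.392e+07) = 79.73 dB(A).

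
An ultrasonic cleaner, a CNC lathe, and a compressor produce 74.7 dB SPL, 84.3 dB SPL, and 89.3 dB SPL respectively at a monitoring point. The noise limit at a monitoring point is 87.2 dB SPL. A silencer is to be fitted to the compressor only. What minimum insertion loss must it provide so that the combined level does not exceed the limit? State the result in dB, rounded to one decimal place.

Everything except the compressor sums to 10^(74.7/10) + 10^(84.3/10) = 2.987e+08 in linear terms, 84.75 dB SPL.
The limit corresponds to 10^(87.2/10) = 5.248e+08; subtracting the fixed part leaves 2.261e+08 for the compressor, i.e. 83.54 dB SPL.
So the compressor must be reduced from 89.3 to 83.54 dB SPL: IL = 5.76 dB.

5.8 dB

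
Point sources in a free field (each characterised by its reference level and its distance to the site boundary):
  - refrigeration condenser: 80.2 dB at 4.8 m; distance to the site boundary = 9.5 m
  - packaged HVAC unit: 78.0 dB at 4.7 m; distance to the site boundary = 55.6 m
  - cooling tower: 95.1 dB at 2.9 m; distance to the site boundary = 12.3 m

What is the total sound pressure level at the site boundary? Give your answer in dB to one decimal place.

83.2 dB

First find each source's level at the receiver (point-source: −20·log₁₀(r/r_ref)), then combine on an intensity basis.
refrigeration condenser: 80.2 − 20·log₁₀(9.5/4.8) = 80.2 − 5.93 = 74.27 dB.
packaged HVAC unit: 78.0 − 20·log₁₀(55.6/4.7) = 78.0 − 21.46 = 56.54 dB.
cooling tower: 95.1 − 20·log₁₀(12.3/2.9) = 95.1 − 12.55 = 82.55 dB.
Σ 10^(L/10) = 2.071e+08 → L_total = 10·log₁₀(2.071e+08) = 83.16 dB.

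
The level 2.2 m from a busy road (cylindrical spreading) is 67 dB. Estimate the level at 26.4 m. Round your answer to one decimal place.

Cylindrical spreading from a line source gives a 10·log₁₀(r₂/r₁) drop.
L₂ = 67 − 10·log₁₀(26.4/2.2) = 67 − 10.792 = 56.21 dB.

56.2 dB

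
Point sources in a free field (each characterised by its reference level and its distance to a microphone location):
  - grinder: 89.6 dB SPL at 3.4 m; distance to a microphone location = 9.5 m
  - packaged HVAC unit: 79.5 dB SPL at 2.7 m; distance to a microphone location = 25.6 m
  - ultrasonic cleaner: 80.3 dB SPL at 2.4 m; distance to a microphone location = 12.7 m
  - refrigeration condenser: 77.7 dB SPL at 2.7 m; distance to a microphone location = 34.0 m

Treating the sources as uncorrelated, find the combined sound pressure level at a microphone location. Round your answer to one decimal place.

80.9 dB SPL

First find each source's level at the receiver (point-source: −20·log₁₀(r/r_ref)), then combine on an intensity basis.
grinder: 89.6 − 20·log₁₀(9.5/3.4) = 89.6 − 8.92 = 80.68 dB SPL.
packaged HVAC unit: 79.5 − 20·log₁₀(25.6/2.7) = 79.5 − 19.54 = 59.96 dB SPL.
ultrasonic cleaner: 80.3 − 20·log₁₀(12.7/2.4) = 80.3 − 14.47 = 65.83 dB SPL.
refrigeration condenser: 77.7 − 20·log₁₀(34.0/2.7) = 77.7 − 22.00 = 55.70 dB SPL.
Σ 10^(L/10) = 1.220e+08 → L_total = 10·log₁₀(1.220e+08) = 80.86 dB SPL.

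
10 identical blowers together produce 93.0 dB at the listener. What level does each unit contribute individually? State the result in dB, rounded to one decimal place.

10 equal contributions raise the level by 10·log₁₀ 10 = 10.000 dB, so each unit alone gives 93.0 − 10.000.

83.0 dB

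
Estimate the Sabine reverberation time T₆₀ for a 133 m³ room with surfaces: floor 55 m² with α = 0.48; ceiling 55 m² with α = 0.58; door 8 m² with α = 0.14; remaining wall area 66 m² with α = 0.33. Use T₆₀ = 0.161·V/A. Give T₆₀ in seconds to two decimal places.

Summing Sᵢαᵢ: 55·0.48 + 55·0.58 + 8·0.14 + 66·0.33 = 81.20 m².
T₆₀ = 0.161·V/A = 0.161·133/81.20 = 0.264 s.

0.26 s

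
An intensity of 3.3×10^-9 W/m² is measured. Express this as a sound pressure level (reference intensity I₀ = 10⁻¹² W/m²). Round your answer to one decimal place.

35.2 dB

L = 10·log₁₀(I/I₀) = 10·log₁₀(3.3×10^-9/10⁻¹²) = 10·log₁₀(3.3×10^3).
L = 10·(0.5185 + 3) = 35.19 dB.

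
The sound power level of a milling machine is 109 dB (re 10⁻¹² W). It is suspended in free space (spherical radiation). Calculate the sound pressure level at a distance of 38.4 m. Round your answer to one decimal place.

66.3 dB

Free-field spherical radiation: L_p = L_w − 10·log₁₀(4π·r²), r = 38.4 m.
4π·r² = 1.853e+04 m², 10·log₁₀ of that is 42.679 dB.
L_p = 109 − 42.679 = 66.32 dB.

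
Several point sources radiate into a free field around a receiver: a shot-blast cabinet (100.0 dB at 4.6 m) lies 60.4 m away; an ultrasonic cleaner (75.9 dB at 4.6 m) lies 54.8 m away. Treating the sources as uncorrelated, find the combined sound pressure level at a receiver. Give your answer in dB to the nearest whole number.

78 dB

Apply inverse-square spreading to bring every level to the receiver, then sum 10^(L/10).
shot-blast cabinet: 100.0 − 20·log₁₀(60.4/4.6) = 100.0 − 22.37 = 77.63 dB.
ultrasonic cleaner: 75.9 − 20·log₁₀(54.8/4.6) = 75.9 − 21.52 = 54.38 dB.
Σ 10^(L/10) = 5.828e+07 → L_total = 10·log₁₀(5.828e+07) = 77.65 dB.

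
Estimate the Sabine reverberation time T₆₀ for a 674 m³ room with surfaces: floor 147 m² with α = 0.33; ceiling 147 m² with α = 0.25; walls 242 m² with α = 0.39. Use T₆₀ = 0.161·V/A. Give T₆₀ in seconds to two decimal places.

Summing Sᵢαᵢ: 147·0.33 + 147·0.25 + 242·0.39 = 179.64 m².
T₆₀ = 0.161·V/A = 0.161·674/179.64 = 0.604 s.

0.60 s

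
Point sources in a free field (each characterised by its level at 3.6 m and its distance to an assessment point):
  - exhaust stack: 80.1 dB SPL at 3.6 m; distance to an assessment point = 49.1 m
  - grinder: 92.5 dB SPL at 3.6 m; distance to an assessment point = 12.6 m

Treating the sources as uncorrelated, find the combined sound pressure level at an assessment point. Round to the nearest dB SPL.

First find each source's level at the receiver (point-source: −20·log₁₀(r/r_ref)), then combine on an intensity basis.
exhaust stack: 80.1 − 20·log₁₀(49.1/3.6) = 80.1 − 22.70 = 57.40 dB SPL.
grinder: 92.5 − 20·log₁₀(12.6/3.6) = 92.5 − 10.88 = 81.62 dB SPL.
Σ 10^(L/10) = 1.457e+08 → L_total = 10·log₁₀(1.457e+08) = 81.64 dB SPL.

82 dB SPL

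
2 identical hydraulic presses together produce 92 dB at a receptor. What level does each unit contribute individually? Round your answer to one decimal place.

89.0 dB

2 equal contributions raise the level by 10·log₁₀ 2 = 3.010 dB, so each unit alone gives 92 − 3.010.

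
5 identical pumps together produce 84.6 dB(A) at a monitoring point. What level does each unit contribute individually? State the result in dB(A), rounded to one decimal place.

77.6 dB(A)

For N identical incoherent sources L_total = L₁ + 10·log₁₀ N, so L₁ = 84.6 − 10·log₁₀(5) = 84.6 − 6.990.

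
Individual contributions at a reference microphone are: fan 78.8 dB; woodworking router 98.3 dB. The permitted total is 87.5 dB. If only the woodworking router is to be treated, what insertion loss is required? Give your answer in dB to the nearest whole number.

Everything except the woodworking router sums to 10^(78.8/10) = 7.586e+07 in linear terms, 78.80 dB.
The limit corresponds to 10^(87.5/10) = 5.623e+08; subtracting the fixed part leaves 4.865e+08 for the woodworking router, i.e. 86.87 dB.
Required insertion loss = 98.3 − 86.87 = 11.43 dB.

11 dB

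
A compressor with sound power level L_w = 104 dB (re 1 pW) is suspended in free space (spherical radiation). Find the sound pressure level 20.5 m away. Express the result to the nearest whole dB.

The power spreads over a sphere of area 4π·r², so L_p = L_w − 10·log₁₀(4π·r²).
4π·r² = 5281 m², 10·log₁₀ of that is 37.227 dB.
L_p = 104 − 37.227 = 66.77 dB.

67 dB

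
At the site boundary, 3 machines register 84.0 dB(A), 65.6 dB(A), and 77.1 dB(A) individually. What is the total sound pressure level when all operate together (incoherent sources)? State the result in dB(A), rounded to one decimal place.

For uncorrelated sources the intensities add, so convert each level to linear form, sum, and take 10·log₁₀ of the total.
Σ 10^(L/10) = 10^(84.0/10) + 10^(65.6/10) + 10^(77.1/10) = 3.061e+08.
L_total = 10·log₁₀(3.061e+08) = 84.86 dB(A).

84.9 dB(A)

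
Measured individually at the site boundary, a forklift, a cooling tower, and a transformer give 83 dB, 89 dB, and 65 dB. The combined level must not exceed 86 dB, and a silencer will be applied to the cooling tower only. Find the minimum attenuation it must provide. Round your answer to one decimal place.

6.1 dB

Fixed contribution from the other sources: Σ 10^(L/10) = 10^(83/10) + 10^(65/10) = 2.027e+08 (83.07 dB).
The limit corresponds to 10^(86/10) = 3.981e+08; subtracting the fixed part leaves 1.954e+08 for the cooling tower, i.e. 82.91 dB.
Required insertion loss = 89 − 82.91 = 6.09 dB.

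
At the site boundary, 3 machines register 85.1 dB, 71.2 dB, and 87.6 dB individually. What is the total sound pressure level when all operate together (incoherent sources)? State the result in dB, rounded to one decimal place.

Incoherent sources combine by intensity addition: L_total = 10·log₁₀(Σ 10^(L_i/10)).
Σ 10^(L/10) = 10^(85.1/10) + 10^(71.2/10) + 10^(87.6/10) = 9.122e+08.
L_total = 10·log₁₀(9.122e+08) = 89.60 dB.

89.6 dB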